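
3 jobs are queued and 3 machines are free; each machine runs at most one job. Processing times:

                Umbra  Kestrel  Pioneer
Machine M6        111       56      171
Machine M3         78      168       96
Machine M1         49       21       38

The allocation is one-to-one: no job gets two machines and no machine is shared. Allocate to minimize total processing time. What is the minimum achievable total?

This is the linear assignment problem.
Optimal: Umbra→Machine M3 (78 min), Kestrel→Machine M6 (56 min), Pioneer→Machine M1 (38 min) — total 78+56+38 = 172 min.
Min-entry greedy (repeatedly take the single cheapest remaining cell) gives 270 min, worse by 98.
Next-best assignment: Umbra→Machine M1, Kestrel→Machine M6, Pioneer→Machine M3 = 201 min.

Min total: 172 min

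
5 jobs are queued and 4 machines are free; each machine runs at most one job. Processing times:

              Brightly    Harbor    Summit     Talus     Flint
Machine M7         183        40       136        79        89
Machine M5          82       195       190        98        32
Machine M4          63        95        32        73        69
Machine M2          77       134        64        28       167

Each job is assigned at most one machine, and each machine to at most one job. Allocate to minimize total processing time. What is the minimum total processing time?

This is the linear assignment problem.
Optimal: Harbor→Machine M7 (40 min), Flint→Machine M5 (32 min), Summit→Machine M4 (32 min), Talus→Machine M2 (28 min) — total 40+32+32+28 = 132 min.
Row-greedy (each job in turn takes its cheapest remaining machine) gives 265 min, worse by 133.
Every other assignment is strictly worse.

Minimum total: 132 min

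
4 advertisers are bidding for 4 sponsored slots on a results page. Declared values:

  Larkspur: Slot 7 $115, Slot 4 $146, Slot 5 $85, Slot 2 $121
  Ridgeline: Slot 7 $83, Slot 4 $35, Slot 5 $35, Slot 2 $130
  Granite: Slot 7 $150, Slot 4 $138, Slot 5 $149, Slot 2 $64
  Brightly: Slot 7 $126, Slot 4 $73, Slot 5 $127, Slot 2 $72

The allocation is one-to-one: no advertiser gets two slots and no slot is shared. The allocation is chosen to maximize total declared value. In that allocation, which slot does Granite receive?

Granite receives Slot 7.

Optimal: Larkspur→Slot 4 ($146), Ridgeline→Slot 2 ($130), Granite→Slot 7 ($150), Brightly→Slot 5 ($127) — total 146+130+150+127 = $553.
Next-best assignment: Larkspur→Slot 4, Ridgeline→Slot 2, Granite→Slot 5, Brightly→Slot 7 = $551.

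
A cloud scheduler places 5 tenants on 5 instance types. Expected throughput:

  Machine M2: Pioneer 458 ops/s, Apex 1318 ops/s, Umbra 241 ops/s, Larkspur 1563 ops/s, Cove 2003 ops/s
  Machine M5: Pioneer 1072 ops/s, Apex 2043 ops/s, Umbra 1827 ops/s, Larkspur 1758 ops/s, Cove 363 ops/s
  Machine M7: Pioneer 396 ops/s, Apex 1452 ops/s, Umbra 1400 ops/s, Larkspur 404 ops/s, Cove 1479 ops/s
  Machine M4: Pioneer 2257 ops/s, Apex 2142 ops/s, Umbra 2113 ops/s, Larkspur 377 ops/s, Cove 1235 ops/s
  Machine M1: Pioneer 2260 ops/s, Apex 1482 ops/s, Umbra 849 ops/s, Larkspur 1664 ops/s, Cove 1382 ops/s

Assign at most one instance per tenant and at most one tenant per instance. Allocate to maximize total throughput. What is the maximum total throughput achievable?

Max total: 9586 ops/s

This is a one-to-one assignment (maximum-weight bipartite matching).
Optimal: Pioneer→Machine M1 (2260 ops/s), Apex→Machine M7 (1452 ops/s), Umbra→Machine M4 (2113 ops/s), Larkspur→Machine M5 (1758 ops/s), Cove→Machine M2 (2003 ops/s) — total 2260+1452+2113+1758+2003 = 9586 ops/s.
Row-greedy (each tenant in turn takes its best remaining instance) gives 9271 ops/s, worse by 315.
Swapping Pioneer↔Apex (Pioneer→Machine M7 396 ops/s, Apex→Machine M1 1482 ops/s) loses 1834.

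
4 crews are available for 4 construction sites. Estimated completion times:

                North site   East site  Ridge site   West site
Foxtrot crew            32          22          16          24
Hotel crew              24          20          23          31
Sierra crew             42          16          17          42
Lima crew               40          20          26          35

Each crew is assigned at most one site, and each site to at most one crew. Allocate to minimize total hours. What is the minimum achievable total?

Min total: 85 hours

Optimal: Foxtrot crew→West site (24 hours), Hotel crew→North site (24 hours), Sierra crew→Ridge site (17 hours), Lima crew→East site (20 hours) — total 24+24+17+20 = 85 hours.
Min-entry greedy (repeatedly take the single cheapest remaining cell) gives 91 hours, worse by 6.
Every other assignment is strictly worse.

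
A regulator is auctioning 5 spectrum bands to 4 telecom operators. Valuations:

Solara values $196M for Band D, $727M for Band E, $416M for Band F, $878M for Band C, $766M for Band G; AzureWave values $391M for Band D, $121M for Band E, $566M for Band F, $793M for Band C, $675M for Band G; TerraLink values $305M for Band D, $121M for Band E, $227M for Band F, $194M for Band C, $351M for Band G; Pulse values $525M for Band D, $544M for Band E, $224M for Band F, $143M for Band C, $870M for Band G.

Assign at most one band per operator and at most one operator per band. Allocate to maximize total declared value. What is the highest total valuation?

Optimal: Solara→Band E ($727M), AzureWave→Band C ($793M), TerraLink→Band D ($305M), Pulse→Band G ($870M) — total 727+793+305+870 = $2695M.
Column-greedy (each band in turn goes to its best remaining operator) gives $2012M, worse by 683.
Next-best assignment: Solara→Band C, AzureWave→Band F, TerraLink→Band D, Pulse→Band G = $2619M.
Swapping TerraLink↔AzureWave (TerraLink→Band C $194M, AzureWave→Band D $391M) loses 513.
Checked against all permutations: $2695M is optimal.

Max total: $2695M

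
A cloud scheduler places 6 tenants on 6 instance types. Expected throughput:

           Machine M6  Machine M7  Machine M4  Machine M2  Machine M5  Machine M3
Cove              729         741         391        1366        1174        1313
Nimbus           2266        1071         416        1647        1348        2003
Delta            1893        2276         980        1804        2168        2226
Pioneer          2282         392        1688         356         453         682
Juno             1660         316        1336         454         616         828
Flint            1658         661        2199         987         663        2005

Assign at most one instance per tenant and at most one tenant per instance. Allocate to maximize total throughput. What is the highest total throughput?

This is a one-to-one assignment (maximum-weight bipartite matching).
Optimal: Cove→Machine M2 (1366 ops/s), Nimbus→Machine M3 (2003 ops/s), Delta→Machine M7 (2276 ops/s), Pioneer→Machine M6 (2282 ops/s), Juno→Machine M5 (616 ops/s), Flint→Machine M4 (2199 ops/s) — total 1366+2003+2276+2282+616+2199 = 10742 ops/s.
Column-greedy (each instance in turn goes to its best remaining tenant) gives 10406 ops/s, worse by 336.
Next-best assignment: Cove→Machine M5, Nimbus→Machine M2, Delta→Machine M7, Pioneer→Machine M6, Juno→Machine M4, Flint→Machine M3 = 10720 ops/s.
Checked against all permutations: 10742 ops/s is optimal.

Max total: 10742 ops/s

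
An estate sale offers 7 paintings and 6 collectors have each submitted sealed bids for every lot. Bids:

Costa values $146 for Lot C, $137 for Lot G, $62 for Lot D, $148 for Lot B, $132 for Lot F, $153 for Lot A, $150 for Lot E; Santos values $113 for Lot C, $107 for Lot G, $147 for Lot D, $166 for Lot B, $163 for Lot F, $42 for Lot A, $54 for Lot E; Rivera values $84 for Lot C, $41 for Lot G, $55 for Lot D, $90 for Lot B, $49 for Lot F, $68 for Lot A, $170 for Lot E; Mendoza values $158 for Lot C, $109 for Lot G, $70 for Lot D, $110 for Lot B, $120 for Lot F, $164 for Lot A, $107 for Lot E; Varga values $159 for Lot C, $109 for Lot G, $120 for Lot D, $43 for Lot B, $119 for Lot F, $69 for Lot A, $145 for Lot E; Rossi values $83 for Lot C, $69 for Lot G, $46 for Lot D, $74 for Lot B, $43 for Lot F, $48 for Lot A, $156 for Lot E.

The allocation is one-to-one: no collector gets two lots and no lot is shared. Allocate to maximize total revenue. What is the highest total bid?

Max total: $873

Optimal: Costa→Lot B ($148), Santos→Lot F ($163), Rivera→Lot E ($170), Mendoza→Lot A ($164), Varga→Lot C ($159), Rossi→Lot G ($69) — total 148+163+170+164+159+69 = $873.
Row-greedy (each collector in turn takes its best remaining lot) gives $836, worse by 37.
Next-best assignment: Costa→Lot G, Santos→Lot F, Rivera→Lot B, Mendoza→Lot A, Varga→Lot C, Rossi→Lot E = $869.
Swapping Rivera↔Rossi (Rivera→Lot G $41, Rossi→Lot E $156) loses 42.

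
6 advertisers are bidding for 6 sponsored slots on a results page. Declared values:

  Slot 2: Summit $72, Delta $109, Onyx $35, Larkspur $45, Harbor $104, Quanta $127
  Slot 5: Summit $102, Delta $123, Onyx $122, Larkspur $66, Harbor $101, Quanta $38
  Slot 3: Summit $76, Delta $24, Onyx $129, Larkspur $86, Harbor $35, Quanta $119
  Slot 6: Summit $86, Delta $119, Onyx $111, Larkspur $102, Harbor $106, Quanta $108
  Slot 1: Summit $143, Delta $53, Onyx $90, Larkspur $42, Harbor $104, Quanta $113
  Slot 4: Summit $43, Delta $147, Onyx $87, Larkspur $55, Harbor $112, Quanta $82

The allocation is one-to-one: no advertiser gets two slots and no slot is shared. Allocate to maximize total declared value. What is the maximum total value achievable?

Maximum total: $749

Treat this as an assignment problem: match each advertiser to one slot.
Optimal: Summit→Slot 1 ($143), Delta→Slot 4 ($147), Onyx→Slot 3 ($129), Larkspur→Slot 6 ($102), Harbor→Slot 5 ($101), Quanta→Slot 2 ($127) — total 143+147+129+102+101+127 = $749.
Row-greedy (each advertiser in turn takes its best remaining slot) gives $663, worse by 86.
Next-best assignment: Summit→Slot 1, Delta→Slot 4, Onyx→Slot 5, Larkspur→Slot 6, Harbor→Slot 2, Quanta→Slot 3 = $737.
No other one-to-one assignment exceeds $749.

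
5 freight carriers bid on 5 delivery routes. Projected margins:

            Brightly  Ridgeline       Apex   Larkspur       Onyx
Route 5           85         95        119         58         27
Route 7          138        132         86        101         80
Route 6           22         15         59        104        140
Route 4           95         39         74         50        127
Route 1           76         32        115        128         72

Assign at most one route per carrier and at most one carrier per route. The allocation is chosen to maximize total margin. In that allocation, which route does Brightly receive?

Optimal: Brightly→Route 4 ($95k), Ridgeline→Route 7 ($132k), Apex→Route 5 ($119k), Larkspur→Route 1 ($128k), Onyx→Route 6 ($140k) — total 95+132+119+128+140 = $614k.
Column-greedy (each route in turn goes to its best remaining carrier) gives $479k, worse by 135.
Next-best assignment: Brightly→Route 7, Ridgeline→Route 5, Apex→Route 1, Larkspur→Route 6, Onyx→Route 4 = $579k.
Swapping Ridgeline↔Brightly (Ridgeline→Route 4 $39k, Brightly→Route 7 $138k) loses 50.
Every other assignment is strictly worse.
Brightly's own top route is Route 7 ($138k), but forcing Brightly→Route 7 and reassigning the rest optimally gives only $579k — worse by 35.

Brightly receives Route 4.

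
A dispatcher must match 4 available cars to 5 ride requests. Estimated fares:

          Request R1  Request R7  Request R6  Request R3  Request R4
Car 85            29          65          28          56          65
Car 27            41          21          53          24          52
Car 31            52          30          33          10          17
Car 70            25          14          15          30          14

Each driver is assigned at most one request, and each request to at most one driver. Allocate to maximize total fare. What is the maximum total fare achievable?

Max total: $200

This is a one-to-one assignment (maximum-weight bipartite matching).
Optimal: Car 85→Request R7 ($65), Car 27→Request R6 ($53), Car 31→Request R1 ($52), Car 70→Request R3 ($30) — total 65+53+52+30 = $200.
Swapping Car 85↔Car 70 (Car 85→Request R3 $56, Car 70→Request R7 $14) loses 25.
Checked against all permutations: $200 is optimal.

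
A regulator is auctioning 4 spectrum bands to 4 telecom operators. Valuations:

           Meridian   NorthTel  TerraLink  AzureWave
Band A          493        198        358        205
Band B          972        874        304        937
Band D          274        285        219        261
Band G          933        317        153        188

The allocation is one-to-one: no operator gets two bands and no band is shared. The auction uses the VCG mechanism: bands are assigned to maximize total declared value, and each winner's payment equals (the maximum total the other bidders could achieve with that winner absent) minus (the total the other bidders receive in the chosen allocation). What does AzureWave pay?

AzureWave pays $589M.

Efficient allocation: Meridian→Band G ($933M), NorthTel→Band D ($285M), TerraLink→Band A ($358M), AzureWave→Band B ($937M); total welfare W = $2513M.
AzureWave receives Band B at value $937M, so the others get W − 937 = $1576M.
Without AzureWave: best allocation of the remaining 3 bidders over all 4 bands is Meridian→Band G ($933M), NorthTel→Band B ($874M), TerraLink→Band A ($358M), total $2165M.
VCG payment = (others' best without AzureWave) − (others' welfare with AzureWave) = 2165 − 1576 = $589M.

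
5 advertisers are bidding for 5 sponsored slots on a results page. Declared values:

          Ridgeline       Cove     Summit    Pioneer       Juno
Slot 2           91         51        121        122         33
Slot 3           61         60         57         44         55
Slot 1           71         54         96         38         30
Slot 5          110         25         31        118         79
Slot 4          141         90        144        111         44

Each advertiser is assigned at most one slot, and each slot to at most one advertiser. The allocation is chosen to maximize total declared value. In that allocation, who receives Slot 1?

Treat this as an assignment problem: match each advertiser to one slot.
Optimal: Ridgeline→Slot 4 ($141), Cove→Slot 3 ($60), Summit→Slot 1 ($96), Pioneer→Slot 2 ($122), Juno→Slot 5 ($79) — total 141+60+96+122+79 = $498.
Max-entry greedy (repeatedly take the single best remaining cell) gives $466, worse by 32.
Next-best assignment: Ridgeline→Slot 4, Cove→Slot 1, Summit→Slot 2, Pioneer→Slot 5, Juno→Slot 3 = $489.
Every other assignment is strictly worse.
Summit's own top slot is Slot 4 ($144), but forcing Summit→Slot 4 and reassigning the rest optimally gives only $485 — worse by 13.

Summit receives Slot 1.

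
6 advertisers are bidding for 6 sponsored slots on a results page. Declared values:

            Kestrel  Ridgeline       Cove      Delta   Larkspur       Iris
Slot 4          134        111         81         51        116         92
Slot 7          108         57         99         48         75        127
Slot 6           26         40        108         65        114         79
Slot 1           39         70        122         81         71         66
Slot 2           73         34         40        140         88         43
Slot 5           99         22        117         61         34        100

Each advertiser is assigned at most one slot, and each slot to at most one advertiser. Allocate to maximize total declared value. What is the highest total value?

Max total: $713

This is a one-to-one assignment (maximum-weight bipartite matching).
Optimal: Kestrel→Slot 5 ($99), Ridgeline→Slot 4 ($111), Cove→Slot 1 ($122), Delta→Slot 2 ($140), Larkspur→Slot 6 ($114), Iris→Slot 7 ($127) — total 99+111+122+140+114+127 = $713.
Row-greedy (each advertiser in turn takes its best remaining slot) gives $702, worse by 11.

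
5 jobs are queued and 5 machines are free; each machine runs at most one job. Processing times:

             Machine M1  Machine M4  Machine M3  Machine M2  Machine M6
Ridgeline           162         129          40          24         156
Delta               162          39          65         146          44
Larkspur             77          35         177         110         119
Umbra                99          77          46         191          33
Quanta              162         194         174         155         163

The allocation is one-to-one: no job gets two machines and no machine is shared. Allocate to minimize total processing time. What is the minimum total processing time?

Optimal: Ridgeline→Machine M2 (24 min), Delta→Machine M6 (44 min), Larkspur→Machine M4 (35 min), Umbra→Machine M3 (46 min), Quanta→Machine M1 (162 min) — total 24+44+35+46+162 = 311 min.
Column-greedy (each machine in turn goes to its cheapest remaining job) gives 344 min, worse by 33.
Next-best assignment: Ridgeline→Machine M2, Delta→Machine M3, Larkspur→Machine M4, Umbra→Machine M6, Quanta→Machine M1 = 319 min.
Swapping Quanta↔Ridgeline (Quanta→Machine M2 155 min, Ridgeline→Machine M1 162 min) adds 131.
No other one-to-one assignment undercuts 311 min.

Minimum total: 311 min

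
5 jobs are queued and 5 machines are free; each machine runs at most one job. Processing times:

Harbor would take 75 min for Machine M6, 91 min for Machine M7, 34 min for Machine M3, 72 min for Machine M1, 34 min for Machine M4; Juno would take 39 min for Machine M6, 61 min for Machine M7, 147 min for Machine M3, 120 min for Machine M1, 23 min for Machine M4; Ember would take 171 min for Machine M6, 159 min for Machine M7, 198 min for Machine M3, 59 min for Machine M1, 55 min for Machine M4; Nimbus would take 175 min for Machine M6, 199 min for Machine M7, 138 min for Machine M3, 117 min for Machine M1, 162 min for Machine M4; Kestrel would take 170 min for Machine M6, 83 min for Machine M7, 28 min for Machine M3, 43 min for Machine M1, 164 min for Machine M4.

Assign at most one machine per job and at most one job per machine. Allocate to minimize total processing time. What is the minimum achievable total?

Min total: 328 min

This is the linear assignment problem.
Optimal: Harbor→Machine M3 (34 min), Juno→Machine M6 (39 min), Ember→Machine M4 (55 min), Nimbus→Machine M1 (117 min), Kestrel→Machine M7 (83 min) — total 34+39+55+117+83 = 328 min.
Column-greedy (each machine in turn goes to its cheapest remaining job) gives 377 min, worse by 49.
Next-best assignment: Harbor→Machine M7, Juno→Machine M6, Ember→Machine M4, Nimbus→Machine M1, Kestrel→Machine M3 = 330 min.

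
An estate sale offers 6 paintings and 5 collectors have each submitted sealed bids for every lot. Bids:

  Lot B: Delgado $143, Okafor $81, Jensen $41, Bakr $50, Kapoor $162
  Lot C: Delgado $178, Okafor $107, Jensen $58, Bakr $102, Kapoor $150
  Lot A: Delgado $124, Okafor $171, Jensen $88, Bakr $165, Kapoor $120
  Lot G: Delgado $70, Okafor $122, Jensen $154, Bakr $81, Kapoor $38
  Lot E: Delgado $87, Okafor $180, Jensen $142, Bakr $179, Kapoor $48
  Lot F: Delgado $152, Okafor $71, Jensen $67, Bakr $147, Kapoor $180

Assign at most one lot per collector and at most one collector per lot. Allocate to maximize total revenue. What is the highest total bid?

Max total: $862

This is a one-to-one assignment (maximum-weight bipartite matching).
Optimal: Delgado→Lot C ($178), Okafor→Lot A ($171), Jensen→Lot G ($154), Bakr→Lot E ($179), Kapoor→Lot F ($180) — total 178+171+154+179+180 = $862.
Row-greedy (each collector in turn takes its best remaining lot) gives $857, worse by 5.
Every other assignment is strictly worse.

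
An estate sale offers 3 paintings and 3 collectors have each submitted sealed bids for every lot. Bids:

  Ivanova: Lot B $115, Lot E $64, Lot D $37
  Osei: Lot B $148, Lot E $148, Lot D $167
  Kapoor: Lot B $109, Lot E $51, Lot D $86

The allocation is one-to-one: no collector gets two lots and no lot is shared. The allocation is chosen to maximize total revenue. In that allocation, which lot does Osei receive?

Optimal: Ivanova→Lot B ($115), Osei→Lot E ($148), Kapoor→Lot D ($86) — total 115+148+86 = $349.
Max-entry greedy (repeatedly take the single best remaining cell) gives $333, worse by 16.
Next-best assignment: Ivanova→Lot E, Osei→Lot D, Kapoor→Lot B = $340.
Osei's own top lot is Lot D ($167), but forcing Osei→Lot D and reassigning the rest optimally gives only $340 — worse by 9.

Osei receives Lot E.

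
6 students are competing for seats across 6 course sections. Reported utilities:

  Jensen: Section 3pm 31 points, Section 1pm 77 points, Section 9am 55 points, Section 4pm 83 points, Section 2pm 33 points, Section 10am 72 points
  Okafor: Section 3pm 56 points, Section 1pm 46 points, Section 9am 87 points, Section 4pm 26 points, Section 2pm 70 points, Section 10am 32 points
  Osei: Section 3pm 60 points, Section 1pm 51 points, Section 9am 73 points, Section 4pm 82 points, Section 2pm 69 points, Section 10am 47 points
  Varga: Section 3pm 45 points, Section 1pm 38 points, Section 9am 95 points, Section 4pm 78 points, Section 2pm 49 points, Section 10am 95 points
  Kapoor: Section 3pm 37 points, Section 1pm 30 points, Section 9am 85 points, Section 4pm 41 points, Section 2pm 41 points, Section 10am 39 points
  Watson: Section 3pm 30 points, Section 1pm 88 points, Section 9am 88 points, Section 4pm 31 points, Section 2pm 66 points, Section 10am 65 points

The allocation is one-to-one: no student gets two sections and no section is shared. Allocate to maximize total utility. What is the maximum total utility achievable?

Treat this as an assignment problem: match each student to one section.
Optimal: Jensen→Section 4pm (83 points), Okafor→Section 2pm (70 points), Osei→Section 3pm (60 points), Varga→Section 10am (95 points), Kapoor→Section 9am (85 points), Watson→Section 1pm (88 points) — total 83+70+60+95+85+88 = 481 points.
Swapping Okafor↔Varga (Okafor→Section 10am 32 points, Varga→Section 2pm 49 points) loses 84.
No other one-to-one assignment exceeds 481 points.

Max total: 481 points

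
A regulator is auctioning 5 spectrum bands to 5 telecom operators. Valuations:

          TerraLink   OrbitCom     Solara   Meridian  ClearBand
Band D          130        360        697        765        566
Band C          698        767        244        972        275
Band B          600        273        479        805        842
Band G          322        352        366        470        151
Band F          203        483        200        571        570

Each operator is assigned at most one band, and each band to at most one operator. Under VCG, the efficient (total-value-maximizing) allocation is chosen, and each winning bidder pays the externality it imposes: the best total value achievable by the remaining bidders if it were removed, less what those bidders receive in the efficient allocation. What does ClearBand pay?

ClearBand pays $278M.

Efficient allocation: TerraLink→Band G ($322M), OrbitCom→Band F ($483M), Solara→Band D ($697M), Meridian→Band C ($972M), ClearBand→Band B ($842M); total welfare W = $3316M.
ClearBand receives Band B at value $842M, so the others get W − 842 = $2474M.
Without ClearBand: best allocation of the remaining 4 bidders over all 5 bands is TerraLink→Band B ($600M), OrbitCom→Band F ($483M), Solara→Band D ($697M), Meridian→Band C ($972M), total $2752M.
VCG payment = (others' best without ClearBand) − (others' welfare with ClearBand) = 2752 − 2474 = $278M.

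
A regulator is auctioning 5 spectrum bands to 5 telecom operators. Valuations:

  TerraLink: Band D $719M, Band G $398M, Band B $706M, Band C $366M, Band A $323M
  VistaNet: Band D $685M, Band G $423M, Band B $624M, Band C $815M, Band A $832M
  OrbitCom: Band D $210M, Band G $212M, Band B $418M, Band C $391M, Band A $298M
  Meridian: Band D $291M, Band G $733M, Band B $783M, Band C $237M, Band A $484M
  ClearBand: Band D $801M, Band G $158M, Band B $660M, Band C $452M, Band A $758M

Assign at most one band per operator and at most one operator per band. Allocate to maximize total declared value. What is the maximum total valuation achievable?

Max total: $3463M

Optimal: TerraLink→Band B ($706M), VistaNet→Band A ($832M), OrbitCom→Band C ($391M), Meridian→Band G ($733M), ClearBand→Band D ($801M) — total 706+832+391+733+801 = $3463M.
Column-greedy (each band in turn goes to its best remaining operator) gives $3353M, worse by 110.
Swapping TerraLink↔OrbitCom (TerraLink→Band C $366M, OrbitCom→Band B $418M) loses 313.
Every other assignment is strictly worse.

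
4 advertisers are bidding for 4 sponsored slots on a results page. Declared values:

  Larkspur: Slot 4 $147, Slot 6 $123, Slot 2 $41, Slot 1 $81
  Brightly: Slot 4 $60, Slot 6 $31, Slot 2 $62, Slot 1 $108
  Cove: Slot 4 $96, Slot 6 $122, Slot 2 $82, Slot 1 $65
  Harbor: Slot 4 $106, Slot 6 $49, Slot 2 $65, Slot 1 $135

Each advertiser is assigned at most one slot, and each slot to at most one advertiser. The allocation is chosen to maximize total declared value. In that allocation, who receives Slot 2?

This is a one-to-one assignment (maximum-weight bipartite matching).
Optimal: Larkspur→Slot 4 ($147), Brightly→Slot 2 ($62), Cove→Slot 6 ($122), Harbor→Slot 1 ($135) — total 147+62+122+135 = $466.
Column-greedy (each slot in turn goes to its best remaining advertiser) gives $442, worse by 24.
No other one-to-one assignment exceeds $466.
Brightly's own top slot is Slot 1 ($108), but forcing Brightly→Slot 1 and reassigning the rest optimally gives only $442 — worse by 24.

Brightly receives Slot 2.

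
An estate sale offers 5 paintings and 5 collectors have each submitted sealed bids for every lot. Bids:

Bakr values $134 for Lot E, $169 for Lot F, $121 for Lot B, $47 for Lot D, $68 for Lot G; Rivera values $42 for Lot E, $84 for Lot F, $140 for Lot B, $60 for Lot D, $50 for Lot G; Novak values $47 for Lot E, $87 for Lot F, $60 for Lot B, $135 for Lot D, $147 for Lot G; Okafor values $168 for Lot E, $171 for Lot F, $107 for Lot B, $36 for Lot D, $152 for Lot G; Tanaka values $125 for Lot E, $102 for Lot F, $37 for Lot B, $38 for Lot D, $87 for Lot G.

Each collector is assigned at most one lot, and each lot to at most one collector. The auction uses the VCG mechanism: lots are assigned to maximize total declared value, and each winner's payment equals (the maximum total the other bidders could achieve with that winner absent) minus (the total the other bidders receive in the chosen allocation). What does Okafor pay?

Okafor pays $12.

Efficient allocation: Bakr→Lot F ($169), Rivera→Lot B ($140), Novak→Lot D ($135), Okafor→Lot G ($152), Tanaka→Lot E ($125); total welfare W = $721.
Okafor receives Lot G at value $152, so the others get W − 152 = $569.
Without Okafor: best allocation of the remaining 4 bidders over all 5 lots is Bakr→Lot F ($169), Rivera→Lot B ($140), Novak→Lot G ($147), Tanaka→Lot E ($125), total $581.
VCG payment = (others' best without Okafor) − (others' welfare with Okafor) = 581 − 569 = $12.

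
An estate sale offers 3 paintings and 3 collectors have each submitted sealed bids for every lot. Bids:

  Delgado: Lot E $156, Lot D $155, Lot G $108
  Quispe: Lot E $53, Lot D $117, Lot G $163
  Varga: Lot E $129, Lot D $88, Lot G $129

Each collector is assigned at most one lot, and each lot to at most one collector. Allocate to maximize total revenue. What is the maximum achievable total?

This is a one-to-one assignment (maximum-weight bipartite matching).
Optimal: Delgado→Lot D ($155), Quispe→Lot G ($163), Varga→Lot E ($129) — total 155+163+129 = $447.
Max-entry greedy (repeatedly take the single best remaining cell) gives $407, worse by 40.
Next-best assignment: Delgado→Lot E, Quispe→Lot G, Varga→Lot D = $407.
Swapping Varga↔Quispe (Varga→Lot G $129, Quispe→Lot E $53) loses 110.

Max total: $447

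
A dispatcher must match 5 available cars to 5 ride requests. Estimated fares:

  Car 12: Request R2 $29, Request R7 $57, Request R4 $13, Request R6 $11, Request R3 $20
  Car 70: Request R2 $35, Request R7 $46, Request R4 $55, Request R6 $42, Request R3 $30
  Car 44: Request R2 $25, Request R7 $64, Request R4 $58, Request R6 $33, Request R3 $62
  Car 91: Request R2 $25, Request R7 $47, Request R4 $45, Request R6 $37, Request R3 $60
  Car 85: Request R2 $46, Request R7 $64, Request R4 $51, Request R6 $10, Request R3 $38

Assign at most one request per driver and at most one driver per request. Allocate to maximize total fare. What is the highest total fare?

Optimal: Car 12→Request R7 ($57), Car 70→Request R6 ($42), Car 44→Request R4 ($58), Car 91→Request R3 ($60), Car 85→Request R2 ($46) — total 57+42+58+60+46 = $263.
Column-greedy (each request in turn goes to its best remaining driver) gives $222, worse by 41.
Next-best assignment: Car 12→Request R7, Car 70→Request R4, Car 44→Request R3, Car 91→Request R6, Car 85→Request R2 = $257.
Swapping Car 91↔Car 44 (Car 91→Request R4 $45, Car 44→Request R3 $62) loses 11.

Maximum total: $263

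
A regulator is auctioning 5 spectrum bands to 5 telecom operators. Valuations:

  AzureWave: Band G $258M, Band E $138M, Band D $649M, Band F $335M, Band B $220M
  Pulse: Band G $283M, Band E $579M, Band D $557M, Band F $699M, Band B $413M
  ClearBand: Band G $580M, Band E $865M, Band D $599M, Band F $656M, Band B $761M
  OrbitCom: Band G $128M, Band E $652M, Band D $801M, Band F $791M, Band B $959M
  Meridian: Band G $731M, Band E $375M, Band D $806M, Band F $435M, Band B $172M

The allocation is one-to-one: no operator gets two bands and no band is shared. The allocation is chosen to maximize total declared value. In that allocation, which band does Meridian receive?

This is the linear assignment problem.
Optimal: AzureWave→Band D ($649M), Pulse→Band F ($699M), ClearBand→Band E ($865M), OrbitCom→Band B ($959M), Meridian→Band G ($731M) — total 649+699+865+959+731 = $3903M.
Column-greedy (each band in turn goes to its best remaining operator) gives $3316M, worse by 587.
Next-best assignment: AzureWave→Band G, Pulse→Band F, ClearBand→Band E, OrbitCom→Band B, Meridian→Band D = $3587M.
No other one-to-one assignment exceeds $3903M.
Meridian's own top band is Band D ($806M), but forcing Meridian→Band D and reassigning the rest optimally gives only $3587M — worse by 316.

Meridian receives Band G.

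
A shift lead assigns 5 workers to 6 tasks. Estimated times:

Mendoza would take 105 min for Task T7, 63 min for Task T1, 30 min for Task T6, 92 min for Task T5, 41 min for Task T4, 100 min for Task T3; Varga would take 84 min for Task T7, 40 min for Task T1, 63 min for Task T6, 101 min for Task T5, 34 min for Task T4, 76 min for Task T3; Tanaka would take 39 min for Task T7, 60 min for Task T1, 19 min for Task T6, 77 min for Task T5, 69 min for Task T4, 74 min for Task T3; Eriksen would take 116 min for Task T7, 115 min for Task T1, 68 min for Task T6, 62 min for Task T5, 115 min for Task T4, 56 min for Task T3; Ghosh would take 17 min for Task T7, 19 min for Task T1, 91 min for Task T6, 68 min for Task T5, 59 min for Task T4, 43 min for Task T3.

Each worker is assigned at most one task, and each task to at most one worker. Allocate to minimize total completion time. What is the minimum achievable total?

Optimal: Mendoza→Task T4 (41 min), Varga→Task T1 (40 min), Tanaka→Task T6 (19 min), Eriksen→Task T3 (56 min), Ghosh→Task T7 (17 min) — total 41+40+19+56+17 = 173 min.
Column-greedy (each task in turn goes to its cheapest remaining worker) gives 179 min, worse by 6.
Next-best assignment: Mendoza→Task T6, Varga→Task T4, Tanaka→Task T7, Eriksen→Task T3, Ghosh→Task T1 = 178 min.
Checked against all permutations: 173 min is optimal.

Min total: 173 min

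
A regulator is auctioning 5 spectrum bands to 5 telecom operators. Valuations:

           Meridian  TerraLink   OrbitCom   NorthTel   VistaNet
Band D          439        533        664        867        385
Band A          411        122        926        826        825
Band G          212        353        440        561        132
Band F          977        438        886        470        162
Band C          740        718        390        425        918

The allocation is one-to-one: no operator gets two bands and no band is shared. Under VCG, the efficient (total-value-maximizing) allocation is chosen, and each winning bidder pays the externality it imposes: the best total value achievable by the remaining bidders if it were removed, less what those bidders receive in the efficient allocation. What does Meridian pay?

Meridian pays $232M.

Efficient allocation: Meridian→Band F ($977M), TerraLink→Band G ($353M), OrbitCom→Band A ($926M), NorthTel→Band D ($867M), VistaNet→Band C ($918M); total welfare W = $4041M.
Meridian receives Band F at value $977M, so the others get W − 977 = $3064M.
Without Meridian: best allocation of the remaining 4 bidders over all 5 bands is TerraLink→Band C ($718M), OrbitCom→Band F ($886M), NorthTel→Band D ($867M), VistaNet→Band A ($825M), total $3296M.
VCG payment = (others' best without Meridian) − (others' welfare with Meridian) = 3296 − 3064 = $232M.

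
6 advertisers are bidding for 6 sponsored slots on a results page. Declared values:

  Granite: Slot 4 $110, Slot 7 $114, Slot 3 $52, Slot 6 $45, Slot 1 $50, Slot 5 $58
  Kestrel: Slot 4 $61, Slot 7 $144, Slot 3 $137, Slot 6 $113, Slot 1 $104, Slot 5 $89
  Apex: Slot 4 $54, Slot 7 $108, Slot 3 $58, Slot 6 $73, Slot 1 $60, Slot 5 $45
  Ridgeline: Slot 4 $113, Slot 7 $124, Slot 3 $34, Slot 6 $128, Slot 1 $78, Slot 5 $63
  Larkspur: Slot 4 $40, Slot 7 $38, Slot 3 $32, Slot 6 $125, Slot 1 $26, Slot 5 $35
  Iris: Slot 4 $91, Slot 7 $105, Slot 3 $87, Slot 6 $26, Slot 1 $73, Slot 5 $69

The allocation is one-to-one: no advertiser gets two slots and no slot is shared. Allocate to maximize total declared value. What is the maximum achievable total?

Max total: $627

Optimal: Granite→Slot 4 ($110), Kestrel→Slot 3 ($137), Apex→Slot 7 ($108), Ridgeline→Slot 1 ($78), Larkspur→Slot 6 ($125), Iris→Slot 5 ($69) — total 110+137+108+78+125+69 = $627.
Max-entry greedy (repeatedly take the single best remaining cell) gives $564, worse by 63.
Next-best assignment: Granite→Slot 4, Kestrel→Slot 3, Apex→Slot 1, Ridgeline→Slot 7, Larkspur→Slot 6, Iris→Slot 5 = $625.
Swapping Apex↔Iris (Apex→Slot 5 $45, Iris→Slot 7 $105) loses 27.
Every other assignment is strictly worse.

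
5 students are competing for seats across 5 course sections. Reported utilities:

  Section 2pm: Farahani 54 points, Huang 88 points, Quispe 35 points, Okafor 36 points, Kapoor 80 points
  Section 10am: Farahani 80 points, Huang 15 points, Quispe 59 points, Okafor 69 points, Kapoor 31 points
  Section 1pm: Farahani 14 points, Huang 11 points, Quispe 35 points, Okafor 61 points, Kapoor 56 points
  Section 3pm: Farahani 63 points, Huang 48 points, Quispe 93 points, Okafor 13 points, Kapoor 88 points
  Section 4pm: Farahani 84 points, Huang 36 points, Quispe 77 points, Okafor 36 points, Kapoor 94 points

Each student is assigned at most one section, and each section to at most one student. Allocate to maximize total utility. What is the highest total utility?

Max total: 416 points

Optimal: Farahani→Section 10am (80 points), Huang→Section 2pm (88 points), Quispe→Section 3pm (93 points), Okafor→Section 1pm (61 points), Kapoor→Section 4pm (94 points) — total 80+88+93+61+94 = 416 points.
Row-greedy (each student in turn takes its best remaining section) gives 390 points, worse by 26.
Next-best assignment: Farahani→Section 10am, Huang→Section 2pm, Quispe→Section 4pm, Okafor→Section 1pm, Kapoor→Section 3pm = 394 points.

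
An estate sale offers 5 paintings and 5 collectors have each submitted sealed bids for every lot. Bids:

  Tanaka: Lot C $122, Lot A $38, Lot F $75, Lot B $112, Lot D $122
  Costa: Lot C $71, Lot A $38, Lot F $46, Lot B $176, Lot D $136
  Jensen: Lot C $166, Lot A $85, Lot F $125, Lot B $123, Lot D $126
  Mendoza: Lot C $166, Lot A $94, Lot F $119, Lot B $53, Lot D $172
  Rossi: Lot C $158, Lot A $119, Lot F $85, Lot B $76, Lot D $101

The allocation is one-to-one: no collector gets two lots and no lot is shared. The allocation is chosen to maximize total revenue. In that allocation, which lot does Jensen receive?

Jensen receives Lot F.

Treat this as an assignment problem: match each collector to one lot.
Optimal: Tanaka→Lot C ($122), Costa→Lot B ($176), Jensen→Lot F ($125), Mendoza→Lot D ($172), Rossi→Lot A ($119) — total 122+176+125+172+119 = $714.
Row-greedy (each collector in turn takes its best remaining lot) gives $662, worse by 52.
Next-best assignment: Tanaka→Lot F, Costa→Lot B, Jensen→Lot C, Mendoza→Lot D, Rossi→Lot A = $708.
Every other assignment is strictly worse.
Jensen's own top lot is Lot C ($166), but forcing Jensen→Lot C and reassigning the rest optimally gives only $708 — worse by 6.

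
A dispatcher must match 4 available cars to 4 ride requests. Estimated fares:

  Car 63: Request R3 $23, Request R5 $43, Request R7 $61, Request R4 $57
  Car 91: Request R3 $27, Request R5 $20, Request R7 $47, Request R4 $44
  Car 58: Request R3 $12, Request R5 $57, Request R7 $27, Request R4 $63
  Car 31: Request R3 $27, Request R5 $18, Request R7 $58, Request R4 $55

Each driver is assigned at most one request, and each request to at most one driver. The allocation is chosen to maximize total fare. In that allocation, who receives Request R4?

Car 31 receives Request R4.

This is the linear assignment problem.
Optimal: Car 63→Request R7 ($61), Car 91→Request R3 ($27), Car 58→Request R5 ($57), Car 31→Request R4 ($55) — total 61+27+57+55 = $200.
Max-entry greedy (repeatedly take the single best remaining cell) gives $169, worse by 31.
Car 31's own top request is Request R7 ($58), but forcing Car 31→Request R7 and reassigning the rest optimally gives only $199 — worse by 1.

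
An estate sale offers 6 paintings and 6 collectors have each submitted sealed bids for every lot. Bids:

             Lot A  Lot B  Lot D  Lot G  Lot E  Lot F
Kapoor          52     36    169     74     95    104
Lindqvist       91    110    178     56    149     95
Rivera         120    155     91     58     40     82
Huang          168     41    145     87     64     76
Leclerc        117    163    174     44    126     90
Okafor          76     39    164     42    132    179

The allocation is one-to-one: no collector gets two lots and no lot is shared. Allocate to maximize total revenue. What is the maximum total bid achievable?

Maximum total: $899

Treat this as an assignment problem: match each collector to one lot.
Optimal: Kapoor→Lot G ($74), Lindqvist→Lot E ($149), Rivera→Lot B ($155), Huang→Lot A ($168), Leclerc→Lot D ($174), Okafor→Lot F ($179) — total 74+149+155+168+174+179 = $899.
Swapping Lindqvist↔Huang (Lindqvist→Lot A $91, Huang→Lot E $64) loses 162.
Every other assignment is strictly worse.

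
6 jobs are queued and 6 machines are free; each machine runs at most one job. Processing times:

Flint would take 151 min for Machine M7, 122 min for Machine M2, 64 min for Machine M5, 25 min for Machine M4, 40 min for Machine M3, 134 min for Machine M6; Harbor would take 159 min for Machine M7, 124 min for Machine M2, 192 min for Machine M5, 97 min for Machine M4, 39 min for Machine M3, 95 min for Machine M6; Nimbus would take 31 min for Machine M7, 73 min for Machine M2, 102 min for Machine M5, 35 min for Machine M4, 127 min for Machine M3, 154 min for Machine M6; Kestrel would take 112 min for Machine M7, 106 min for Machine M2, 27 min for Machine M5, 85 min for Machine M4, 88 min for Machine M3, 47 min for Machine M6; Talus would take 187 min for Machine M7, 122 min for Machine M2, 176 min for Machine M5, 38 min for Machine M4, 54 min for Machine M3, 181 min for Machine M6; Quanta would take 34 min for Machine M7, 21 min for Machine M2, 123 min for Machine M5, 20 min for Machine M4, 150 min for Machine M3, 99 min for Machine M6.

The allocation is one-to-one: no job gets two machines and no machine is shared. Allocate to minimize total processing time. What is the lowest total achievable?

This is a one-to-one assignment (minimum-cost bipartite matching).
Optimal: Flint→Machine M5 (64 min), Harbor→Machine M3 (39 min), Nimbus→Machine M7 (31 min), Kestrel→Machine M6 (47 min), Talus→Machine M4 (38 min), Quanta→Machine M2 (21 min) — total 64+39+31+47+38+21 = 240 min.
Row-greedy (each job in turn takes its cheapest remaining machine) gives 343 min, worse by 103.
Checked against all permutations: 240 min is optimal.

Min total: 240 min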